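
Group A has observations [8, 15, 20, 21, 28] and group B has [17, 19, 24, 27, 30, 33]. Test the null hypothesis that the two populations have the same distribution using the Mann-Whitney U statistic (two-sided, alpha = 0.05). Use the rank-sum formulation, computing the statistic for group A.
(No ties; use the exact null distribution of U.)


Step 1: Combine and sort all 11 observations; assign midranks.
sorted (value, group): (8,X), (15,X), (17,Y), (19,Y), (20,X), (21,X), (24,Y), (27,Y), (28,X), (30,Y), (33,Y)
ranks: 8->1, 15->2, 17->3, 19->4, 20->5, 21->6, 24->7, 27->8, 28->9, 30->10, 33->11
Step 2: Rank sum for X: R1 = 1 + 2 + 5 + 6 + 9 = 23.
Step 3: U_X = R1 - n1(n1+1)/2 = 23 - 5*6/2 = 23 - 15 = 8.
       U_Y = n1*n2 - U_X = 30 - 8 = 22.
Step 4: No ties, so the exact null distribution of U (based on enumerating the C(11,5) = 462 equally likely rank assignments) gives the two-sided p-value.
Step 5: p-value = 0.246753; compare to alpha = 0.05. fail to reject H0.

U_X = 8, p = 0.246753, fail to reject H0 at alpha = 0.05.


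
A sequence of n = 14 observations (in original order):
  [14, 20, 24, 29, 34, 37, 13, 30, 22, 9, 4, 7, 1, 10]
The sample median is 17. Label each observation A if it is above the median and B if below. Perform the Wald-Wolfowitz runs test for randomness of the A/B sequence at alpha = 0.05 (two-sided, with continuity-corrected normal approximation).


Step 1: Compute median = 17; label A = above, B = below.
Labels in order: BAAAAABAABBBBB  (n_A = 7, n_B = 7)
Step 2: Count runs R = 5.
Step 3: Under H0 (random ordering), E[R] = 2*n_A*n_B/(n_A+n_B) + 1 = 2*7*7/14 + 1 = 8.0000.
        Var[R] = 2*n_A*n_B*(2*n_A*n_B - n_A - n_B) / ((n_A+n_B)^2 * (n_A+n_B-1)) = 8232/2548 = 3.2308.
        SD[R] = 1.7974.
Step 4: Continuity-corrected z = (R + 0.5 - E[R]) / SD[R] = (5 + 0.5 - 8.0000) / 1.7974 = -1.3909.
Step 5: Two-sided p-value via normal approximation = 2*(1 - Phi(|z|)) = 0.164264.
Step 6: alpha = 0.05. fail to reject H0.

R = 5, z = -1.3909, p = 0.164264, fail to reject H0.


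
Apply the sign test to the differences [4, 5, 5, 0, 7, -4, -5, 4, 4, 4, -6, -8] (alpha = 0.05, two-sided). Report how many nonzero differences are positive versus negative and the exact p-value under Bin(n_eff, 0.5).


Step 1: Discard zero differences. Original n = 12; n_eff = number of nonzero differences = 11.
Nonzero differences (with sign): +4, +5, +5, +7, -4, -5, +4, +4, +4, -6, -8
Step 2: Count signs: positive = 7, negative = 4.
Step 3: Under H0: P(positive) = 0.5, so the number of positives S ~ Bin(11, 0.5).
Step 4: Two-sided exact p-value = sum of Bin(11,0.5) probabilities at or below the observed probability = 0.548828.
Step 5: alpha = 0.05. fail to reject H0.

n_eff = 11, pos = 7, neg = 4, p = 0.548828, fail to reject H0.


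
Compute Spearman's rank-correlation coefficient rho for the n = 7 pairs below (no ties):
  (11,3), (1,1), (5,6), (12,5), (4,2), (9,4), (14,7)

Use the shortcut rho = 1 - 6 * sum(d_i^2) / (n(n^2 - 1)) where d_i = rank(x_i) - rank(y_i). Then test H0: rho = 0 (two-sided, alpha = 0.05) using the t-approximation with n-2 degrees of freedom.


Step 1: Rank x and y separately (midranks; no ties here).
rank(x): 11->5, 1->1, 5->3, 12->6, 4->2, 9->4, 14->7
rank(y): 3->3, 1->1, 6->6, 5->5, 2->2, 4->4, 7->7
Step 2: d_i = R_x(i) - R_y(i); compute d_i^2.
  (5-3)^2=4, (1-1)^2=0, (3-6)^2=9, (6-5)^2=1, (2-2)^2=0, (4-4)^2=0, (7-7)^2=0
sum(d^2) = 14.
Step 3: rho = 1 - 6*14 / (7*(7^2 - 1)) = 1 - 84/336 = 0.750000.
Step 4: Under H0, t = rho * sqrt((n-2)/(1-rho^2)) = 2.5355 ~ t(5).
Step 5: Two-sided p-value from the t-distribution with 5 df = 0.052181.
Step 6: alpha = 0.05. fail to reject H0.

rho = 0.7500, p = 0.052181, fail to reject H0 at alpha = 0.05.


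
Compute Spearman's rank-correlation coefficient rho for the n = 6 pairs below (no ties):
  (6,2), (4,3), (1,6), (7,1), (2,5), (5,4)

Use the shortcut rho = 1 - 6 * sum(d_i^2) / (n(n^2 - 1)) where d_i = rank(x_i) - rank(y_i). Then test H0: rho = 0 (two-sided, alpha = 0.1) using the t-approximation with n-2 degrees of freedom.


Step 1: Rank x and y separately (midranks; no ties here).
rank(x): 6->5, 4->3, 1->1, 7->6, 2->2, 5->4
rank(y): 2->2, 3->3, 6->6, 1->1, 5->5, 4->4
Step 2: d_i = R_x(i) - R_y(i); compute d_i^2.
  (5-2)^2=9, (3-3)^2=0, (1-6)^2=25, (6-1)^2=25, (2-5)^2=9, (4-4)^2=0
sum(d^2) = 68.
Step 3: rho = 1 - 6*68 / (6*(6^2 - 1)) = 1 - 408/210 = -0.942857.
Step 4: Under H0, t = rho * sqrt((n-2)/(1-rho^2)) = -5.6595 ~ t(4).
Step 5: Two-sided p-value from the t-distribution with 4 df = 0.004805.
Step 6: alpha = 0.1. reject H0.

rho = -0.9429, p = 0.004805, reject H0 at alpha = 0.1.


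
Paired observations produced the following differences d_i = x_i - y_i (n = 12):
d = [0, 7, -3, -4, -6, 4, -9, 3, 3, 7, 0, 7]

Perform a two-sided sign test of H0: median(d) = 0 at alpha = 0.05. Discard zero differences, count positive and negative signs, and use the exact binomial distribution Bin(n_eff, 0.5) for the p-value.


Step 1: Discard zero differences. Original n = 12; n_eff = number of nonzero differences = 10.
Nonzero differences (with sign): +7, -3, -4, -6, +4, -9, +3, +3, +7, +7
Step 2: Count signs: positive = 6, negative = 4.
Step 3: Under H0: P(positive) = 0.5, so the number of positives S ~ Bin(10, 0.5).
Step 4: Two-sided exact p-value = sum of Bin(10,0.5) probabilities at or below the observed probability = 0.753906.
Step 5: alpha = 0.05. fail to reject H0.

n_eff = 10, pos = 6, neg = 4, p = 0.753906, fail to reject H0.


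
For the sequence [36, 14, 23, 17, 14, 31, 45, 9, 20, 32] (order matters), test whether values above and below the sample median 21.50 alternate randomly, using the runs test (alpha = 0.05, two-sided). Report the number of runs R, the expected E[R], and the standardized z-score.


Step 1: Compute median = 21.50; label A = above, B = below.
Labels in order: ABABBAABBA  (n_A = 5, n_B = 5)
Step 2: Count runs R = 7.
Step 3: Under H0 (random ordering), E[R] = 2*n_A*n_B/(n_A+n_B) + 1 = 2*5*5/10 + 1 = 6.0000.
        Var[R] = 2*n_A*n_B*(2*n_A*n_B - n_A - n_B) / ((n_A+n_B)^2 * (n_A+n_B-1)) = 2000/900 = 2.2222.
        SD[R] = 1.4907.
Step 4: Continuity-corrected z = (R - 0.5 - E[R]) / SD[R] = (7 - 0.5 - 6.0000) / 1.4907 = 0.3354.
Step 5: Two-sided p-value via normal approximation = 2*(1 - Phi(|z|)) = 0.737316.
Step 6: alpha = 0.05. fail to reject H0.

R = 7, z = 0.3354, p = 0.737316, fail to reject H0.


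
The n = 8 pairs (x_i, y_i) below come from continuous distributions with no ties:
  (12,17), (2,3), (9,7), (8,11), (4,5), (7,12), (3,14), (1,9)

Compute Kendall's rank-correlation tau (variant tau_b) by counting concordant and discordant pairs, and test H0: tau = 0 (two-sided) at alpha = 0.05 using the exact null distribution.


Step 1: Enumerate the 28 unordered pairs (i,j) with i<j and classify each by sign(x_j-x_i) * sign(y_j-y_i).
  (1,2):dx=-10,dy=-14->C; (1,3):dx=-3,dy=-10->C; (1,4):dx=-4,dy=-6->C; (1,5):dx=-8,dy=-12->C
  (1,6):dx=-5,dy=-5->C; (1,7):dx=-9,dy=-3->C; (1,8):dx=-11,dy=-8->C; (2,3):dx=+7,dy=+4->C
  (2,4):dx=+6,dy=+8->C; (2,5):dx=+2,dy=+2->C; (2,6):dx=+5,dy=+9->C; (2,7):dx=+1,dy=+11->C
  (2,8):dx=-1,dy=+6->D; (3,4):dx=-1,dy=+4->D; (3,5):dx=-5,dy=-2->C; (3,6):dx=-2,dy=+5->D
  (3,7):dx=-6,dy=+7->D; (3,8):dx=-8,dy=+2->D; (4,5):dx=-4,dy=-6->C; (4,6):dx=-1,dy=+1->D
  (4,7):dx=-5,dy=+3->D; (4,8):dx=-7,dy=-2->C; (5,6):dx=+3,dy=+7->C; (5,7):dx=-1,dy=+9->D
  (5,8):dx=-3,dy=+4->D; (6,7):dx=-4,dy=+2->D; (6,8):dx=-6,dy=-3->C; (7,8):dx=-2,dy=-5->C
Step 2: C = 18, D = 10, total pairs = 28.
Step 3: tau = (C - D)/(n(n-1)/2) = (18 - 10)/28 = 0.285714.
Step 4: Exact two-sided p-value (enumerate n! = 40320 permutations of y under H0): p = 0.398760.
Step 5: alpha = 0.05. fail to reject H0.

tau_b = 0.2857 (C=18, D=10), p = 0.398760, fail to reject H0.


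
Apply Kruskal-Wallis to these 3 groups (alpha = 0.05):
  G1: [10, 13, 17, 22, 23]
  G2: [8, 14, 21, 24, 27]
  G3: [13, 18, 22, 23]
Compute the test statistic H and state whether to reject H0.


Step 1: Combine all N = 14 observations and assign midranks.
sorted (value, group, rank): (8,G2,1), (10,G1,2), (13,G1,3.5), (13,G3,3.5), (14,G2,5), (17,G1,6), (18,G3,7), (21,G2,8), (22,G1,9.5), (22,G3,9.5), (23,G1,11.5), (23,G3,11.5), (24,G2,13), (27,G2,14)
Step 2: Sum ranks within each group.
R_1 = 32.5 (n_1 = 5)
R_2 = 41 (n_2 = 5)
R_3 = 31.5 (n_3 = 4)
Step 3: H = 12/(N(N+1)) * sum(R_i^2/n_i) - 3(N+1)
     = 12/(14*15) * (32.5^2/5 + 41^2/5 + 31.5^2/4) - 3*15
     = 0.057143 * 795.513 - 45
     = 0.457857.
Step 4: Ties present; correction factor C = 1 - 18/(14^3 - 14) = 0.993407. Corrected H = 0.457857 / 0.993407 = 0.460896.
Step 5: Under H0, H ~ chi^2(2); p-value = 0.794178.
Step 6: alpha = 0.05. fail to reject H0.

H = 0.4609, df = 2, p = 0.794178, fail to reject H0.


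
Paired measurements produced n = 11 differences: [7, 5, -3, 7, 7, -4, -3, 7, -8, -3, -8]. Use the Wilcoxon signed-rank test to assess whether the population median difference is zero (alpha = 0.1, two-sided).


Step 1: Drop any zero differences (none here) and take |d_i|.
|d| = [7, 5, 3, 7, 7, 4, 3, 7, 8, 3, 8]
Step 2: Midrank |d_i| (ties get averaged ranks).
ranks: |7|->7.5, |5|->5, |3|->2, |7|->7.5, |7|->7.5, |4|->4, |3|->2, |7|->7.5, |8|->10.5, |3|->2, |8|->10.5
Step 3: Attach original signs; sum ranks with positive sign and with negative sign.
W+ = 7.5 + 5 + 7.5 + 7.5 + 7.5 = 35
W- = 2 + 4 + 2 + 10.5 + 2 + 10.5 = 31
(Check: W+ + W- = 66 should equal n(n+1)/2 = 66.)
Step 4: Test statistic W = min(W+, W-) = 31.
Step 5: Ties in |d|, so use the tie-corrected normal approximation.
        E[W] = n(n+1)/4 = 11*12/4 = 33.
        Tie groups: |d|=3 (t=3), |d|=7 (t=4), |d|=8 (t=2); sum(t^3 - t) = 90.
        Var[W] = n(n+1)(2n+1)/24 - sum(t^3-t)/48 = 3036/24 - 90/48 = 124.625.
        z = (W - E[W]) / sqrt(Var[W]) = (31 - 33) / 11.1636 = -0.1792.
        Two-sided p = 2*Phi(z) = 0.857816.
Step 6: alpha = 0.1. fail to reject H0.

W+ = 35, W- = 31, W = min = 31, p = 0.857816, fail to reject H0.


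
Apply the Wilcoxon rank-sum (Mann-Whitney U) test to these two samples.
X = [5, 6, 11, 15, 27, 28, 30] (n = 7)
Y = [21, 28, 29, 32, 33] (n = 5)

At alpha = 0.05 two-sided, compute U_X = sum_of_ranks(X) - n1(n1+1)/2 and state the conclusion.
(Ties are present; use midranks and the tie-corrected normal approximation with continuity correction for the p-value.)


Step 1: Combine and sort all 12 observations; assign midranks.
sorted (value, group): (5,X), (6,X), (11,X), (15,X), (21,Y), (27,X), (28,X), (28,Y), (29,Y), (30,X), (32,Y), (33,Y)
ranks: 5->1, 6->2, 11->3, 15->4, 21->5, 27->6, 28->7.5, 28->7.5, 29->9, 30->10, 32->11, 33->12
Step 2: Rank sum for X: R1 = 1 + 2 + 3 + 4 + 6 + 7.5 + 10 = 33.5.
Step 3: U_X = R1 - n1(n1+1)/2 = 33.5 - 7*8/2 = 33.5 - 28 = 5.5.
       U_Y = n1*n2 - U_X = 35 - 5.5 = 29.5.
Step 4: Ties are present, so use the tie-corrected normal approximation (with continuity correction) for the p-value.
Step 5: p-value = 0.061363; compare to alpha = 0.05. fail to reject H0.

U_X = 5.5, p = 0.061363, fail to reject H0 at alpha = 0.05.


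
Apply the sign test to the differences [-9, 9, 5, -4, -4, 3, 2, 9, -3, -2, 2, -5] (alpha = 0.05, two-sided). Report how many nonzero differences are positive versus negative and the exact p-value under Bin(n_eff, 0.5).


Step 1: Discard zero differences. Original n = 12; n_eff = number of nonzero differences = 12.
Nonzero differences (with sign): -9, +9, +5, -4, -4, +3, +2, +9, -3, -2, +2, -5
Step 2: Count signs: positive = 6, negative = 6.
Step 3: Under H0: P(positive) = 0.5, so the number of positives S ~ Bin(12, 0.5).
Step 4: Two-sided exact p-value = sum of Bin(12,0.5) probabilities at or below the observed probability = 1.000000.
Step 5: alpha = 0.05. fail to reject H0.

n_eff = 12, pos = 6, neg = 6, p = 1.000000, fail to reject H0.


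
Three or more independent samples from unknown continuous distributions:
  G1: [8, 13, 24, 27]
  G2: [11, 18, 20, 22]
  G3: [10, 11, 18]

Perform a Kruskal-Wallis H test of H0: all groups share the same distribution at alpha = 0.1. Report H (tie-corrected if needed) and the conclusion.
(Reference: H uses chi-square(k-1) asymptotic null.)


Step 1: Combine all N = 11 observations and assign midranks.
sorted (value, group, rank): (8,G1,1), (10,G3,2), (11,G2,3.5), (11,G3,3.5), (13,G1,5), (18,G2,6.5), (18,G3,6.5), (20,G2,8), (22,G2,9), (24,G1,10), (27,G1,11)
Step 2: Sum ranks within each group.
R_1 = 27 (n_1 = 4)
R_2 = 27 (n_2 = 4)
R_3 = 12 (n_3 = 3)
Step 3: H = 12/(N(N+1)) * sum(R_i^2/n_i) - 3(N+1)
     = 12/(11*12) * (27^2/4 + 27^2/4 + 12^2/3) - 3*12
     = 0.090909 * 412.5 - 36
     = 1.500000.
Step 4: Ties present; correction factor C = 1 - 12/(11^3 - 11) = 0.990909. Corrected H = 1.500000 / 0.990909 = 1.513761.
Step 5: Under H0, H ~ chi^2(2); p-value = 0.469127.
Step 6: alpha = 0.1. fail to reject H0.

H = 1.5138, df = 2, p = 0.469127, fail to reject H0.


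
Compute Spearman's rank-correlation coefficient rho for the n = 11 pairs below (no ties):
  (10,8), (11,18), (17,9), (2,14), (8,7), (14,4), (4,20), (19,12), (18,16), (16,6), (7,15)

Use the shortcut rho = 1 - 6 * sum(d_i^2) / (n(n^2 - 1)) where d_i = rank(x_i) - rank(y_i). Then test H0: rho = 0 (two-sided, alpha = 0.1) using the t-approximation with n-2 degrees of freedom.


Step 1: Rank x and y separately (midranks; no ties here).
rank(x): 10->5, 11->6, 17->9, 2->1, 8->4, 14->7, 4->2, 19->11, 18->10, 16->8, 7->3
rank(y): 8->4, 18->10, 9->5, 14->7, 7->3, 4->1, 20->11, 12->6, 16->9, 6->2, 15->8
Step 2: d_i = R_x(i) - R_y(i); compute d_i^2.
  (5-4)^2=1, (6-10)^2=16, (9-5)^2=16, (1-7)^2=36, (4-3)^2=1, (7-1)^2=36, (2-11)^2=81, (11-6)^2=25, (10-9)^2=1, (8-2)^2=36, (3-8)^2=25
sum(d^2) = 274.
Step 3: rho = 1 - 6*274 / (11*(11^2 - 1)) = 1 - 1644/1320 = -0.245455.
Step 4: Under H0, t = rho * sqrt((n-2)/(1-rho^2)) = -0.7596 ~ t(9).
Step 5: Two-sided p-value from the t-distribution with 9 df = 0.466922.
Step 6: alpha = 0.1. fail to reject H0.

rho = -0.2455, p = 0.466922, fail to reject H0 at alpha = 0.1.


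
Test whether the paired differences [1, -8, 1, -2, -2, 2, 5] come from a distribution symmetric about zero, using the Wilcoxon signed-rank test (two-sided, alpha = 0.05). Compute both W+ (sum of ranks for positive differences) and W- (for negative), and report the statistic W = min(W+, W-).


Step 1: Drop any zero differences (none here) and take |d_i|.
|d| = [1, 8, 1, 2, 2, 2, 5]
Step 2: Midrank |d_i| (ties get averaged ranks).
ranks: |1|->1.5, |8|->7, |1|->1.5, |2|->4, |2|->4, |2|->4, |5|->6
Step 3: Attach original signs; sum ranks with positive sign and with negative sign.
W+ = 1.5 + 1.5 + 4 + 6 = 13
W- = 7 + 4 + 4 = 15
(Check: W+ + W- = 28 should equal n(n+1)/2 = 28.)
Step 4: Test statistic W = min(W+, W-) = 13.
Step 5: Ties in |d|, so use the tie-corrected normal approximation.
        E[W] = n(n+1)/4 = 7*8/4 = 14.
        Tie groups: |d|=1 (t=2), |d|=2 (t=3); sum(t^3 - t) = 30.
        Var[W] = n(n+1)(2n+1)/24 - sum(t^3-t)/48 = 840/24 - 30/48 = 34.375.
        z = (W - E[W]) / sqrt(Var[W]) = (13 - 14) / 5.8630 = -0.1706.
        Two-sided p = 2*Phi(z) = 0.864569.
Step 6: alpha = 0.05. fail to reject H0.

W+ = 13, W- = 15, W = min = 13, p = 0.864569, fail to reject H0.


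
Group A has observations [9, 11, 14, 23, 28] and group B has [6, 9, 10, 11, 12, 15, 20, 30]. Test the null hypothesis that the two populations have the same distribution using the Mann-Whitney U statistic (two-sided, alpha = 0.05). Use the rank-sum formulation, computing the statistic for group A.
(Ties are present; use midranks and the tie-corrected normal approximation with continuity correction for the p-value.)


Step 1: Combine and sort all 13 observations; assign midranks.
sorted (value, group): (6,Y), (9,X), (9,Y), (10,Y), (11,X), (11,Y), (12,Y), (14,X), (15,Y), (20,Y), (23,X), (28,X), (30,Y)
ranks: 6->1, 9->2.5, 9->2.5, 10->4, 11->5.5, 11->5.5, 12->7, 14->8, 15->9, 20->10, 23->11, 28->12, 30->13
Step 2: Rank sum for X: R1 = 2.5 + 5.5 + 8 + 11 + 12 = 39.
Step 3: U_X = R1 - n1(n1+1)/2 = 39 - 5*6/2 = 39 - 15 = 24.
       U_Y = n1*n2 - U_X = 40 - 24 = 16.
Step 4: Ties are present, so use the tie-corrected normal approximation (with continuity correction) for the p-value.
Step 5: p-value = 0.607419; compare to alpha = 0.05. fail to reject H0.

U_X = 24, p = 0.607419, fail to reject H0 at alpha = 0.05.


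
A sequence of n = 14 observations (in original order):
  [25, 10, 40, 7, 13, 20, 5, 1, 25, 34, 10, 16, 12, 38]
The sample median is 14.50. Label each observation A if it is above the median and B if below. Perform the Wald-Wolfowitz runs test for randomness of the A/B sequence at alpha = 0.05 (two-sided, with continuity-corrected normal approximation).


Step 1: Compute median = 14.50; label A = above, B = below.
Labels in order: ABABBABBAABABA  (n_A = 7, n_B = 7)
Step 2: Count runs R = 11.
Step 3: Under H0 (random ordering), E[R] = 2*n_A*n_B/(n_A+n_B) + 1 = 2*7*7/14 + 1 = 8.0000.
        Var[R] = 2*n_A*n_B*(2*n_A*n_B - n_A - n_B) / ((n_A+n_B)^2 * (n_A+n_B-1)) = 8232/2548 = 3.2308.
        SD[R] = 1.7974.
Step 4: Continuity-corrected z = (R - 0.5 - E[R]) / SD[R] = (11 - 0.5 - 8.0000) / 1.7974 = 1.3909.
Step 5: Two-sided p-value via normal approximation = 2*(1 - Phi(|z|)) = 0.164264.
Step 6: alpha = 0.05. fail to reject H0.

R = 11, z = 1.3909, p = 0.164264, fail to reject H0.


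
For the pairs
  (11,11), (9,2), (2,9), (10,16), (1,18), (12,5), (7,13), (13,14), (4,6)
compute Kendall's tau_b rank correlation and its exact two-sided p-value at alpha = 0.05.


Step 1: Enumerate the 36 unordered pairs (i,j) with i<j and classify each by sign(x_j-x_i) * sign(y_j-y_i).
  (1,2):dx=-2,dy=-9->C; (1,3):dx=-9,dy=-2->C; (1,4):dx=-1,dy=+5->D; (1,5):dx=-10,dy=+7->D
  (1,6):dx=+1,dy=-6->D; (1,7):dx=-4,dy=+2->D; (1,8):dx=+2,dy=+3->C; (1,9):dx=-7,dy=-5->C
  (2,3):dx=-7,dy=+7->D; (2,4):dx=+1,dy=+14->C; (2,5):dx=-8,dy=+16->D; (2,6):dx=+3,dy=+3->C
  (2,7):dx=-2,dy=+11->D; (2,8):dx=+4,dy=+12->C; (2,9):dx=-5,dy=+4->D; (3,4):dx=+8,dy=+7->C
  (3,5):dx=-1,dy=+9->D; (3,6):dx=+10,dy=-4->D; (3,7):dx=+5,dy=+4->C; (3,8):dx=+11,dy=+5->C
  (3,9):dx=+2,dy=-3->D; (4,5):dx=-9,dy=+2->D; (4,6):dx=+2,dy=-11->D; (4,7):dx=-3,dy=-3->C
  (4,8):dx=+3,dy=-2->D; (4,9):dx=-6,dy=-10->C; (5,6):dx=+11,dy=-13->D; (5,7):dx=+6,dy=-5->D
  (5,8):dx=+12,dy=-4->D; (5,9):dx=+3,dy=-12->D; (6,7):dx=-5,dy=+8->D; (6,8):dx=+1,dy=+9->C
  (6,9):dx=-8,dy=+1->D; (7,8):dx=+6,dy=+1->C; (7,9):dx=-3,dy=-7->C; (8,9):dx=-9,dy=-8->C
Step 2: C = 16, D = 20, total pairs = 36.
Step 3: tau = (C - D)/(n(n-1)/2) = (16 - 20)/36 = -0.111111.
Step 4: Exact two-sided p-value (enumerate n! = 362880 permutations of y under H0): p = 0.761414.
Step 5: alpha = 0.05. fail to reject H0.

tau_b = -0.1111 (C=16, D=20), p = 0.761414, fail to reject H0.


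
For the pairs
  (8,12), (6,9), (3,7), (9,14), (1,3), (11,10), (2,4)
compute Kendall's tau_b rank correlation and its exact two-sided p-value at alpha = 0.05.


Step 1: Enumerate the 21 unordered pairs (i,j) with i<j and classify each by sign(x_j-x_i) * sign(y_j-y_i).
  (1,2):dx=-2,dy=-3->C; (1,3):dx=-5,dy=-5->C; (1,4):dx=+1,dy=+2->C; (1,5):dx=-7,dy=-9->C
  (1,6):dx=+3,dy=-2->D; (1,7):dx=-6,dy=-8->C; (2,3):dx=-3,dy=-2->C; (2,4):dx=+3,dy=+5->C
  (2,5):dx=-5,dy=-6->C; (2,6):dx=+5,dy=+1->C; (2,7):dx=-4,dy=-5->C; (3,4):dx=+6,dy=+7->C
  (3,5):dx=-2,dy=-4->C; (3,6):dx=+8,dy=+3->C; (3,7):dx=-1,dy=-3->C; (4,5):dx=-8,dy=-11->C
  (4,6):dx=+2,dy=-4->D; (4,7):dx=-7,dy=-10->C; (5,6):dx=+10,dy=+7->C; (5,7):dx=+1,dy=+1->C
  (6,7):dx=-9,dy=-6->C
Step 2: C = 19, D = 2, total pairs = 21.
Step 3: tau = (C - D)/(n(n-1)/2) = (19 - 2)/21 = 0.809524.
Step 4: Exact two-sided p-value (enumerate n! = 5040 permutations of y under H0): p = 0.010714.
Step 5: alpha = 0.05. reject H0.

tau_b = 0.8095 (C=19, D=2), p = 0.010714, reject H0.


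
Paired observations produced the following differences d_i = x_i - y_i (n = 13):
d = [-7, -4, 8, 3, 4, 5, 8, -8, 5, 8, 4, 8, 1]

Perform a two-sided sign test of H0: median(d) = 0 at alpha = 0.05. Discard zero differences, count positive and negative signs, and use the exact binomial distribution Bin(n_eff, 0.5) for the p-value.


Step 1: Discard zero differences. Original n = 13; n_eff = number of nonzero differences = 13.
Nonzero differences (with sign): -7, -4, +8, +3, +4, +5, +8, -8, +5, +8, +4, +8, +1
Step 2: Count signs: positive = 10, negative = 3.
Step 3: Under H0: P(positive) = 0.5, so the number of positives S ~ Bin(13, 0.5).
Step 4: Two-sided exact p-value = sum of Bin(13,0.5) probabilities at or below the observed probability = 0.092285.
Step 5: alpha = 0.05. fail to reject H0.

n_eff = 13, pos = 10, neg = 3, p = 0.092285, fail to reject H0.


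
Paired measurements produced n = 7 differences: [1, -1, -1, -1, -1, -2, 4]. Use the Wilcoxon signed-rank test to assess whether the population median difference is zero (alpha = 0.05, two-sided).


Step 1: Drop any zero differences (none here) and take |d_i|.
|d| = [1, 1, 1, 1, 1, 2, 4]
Step 2: Midrank |d_i| (ties get averaged ranks).
ranks: |1|->3, |1|->3, |1|->3, |1|->3, |1|->3, |2|->6, |4|->7
Step 3: Attach original signs; sum ranks with positive sign and with negative sign.
W+ = 3 + 7 = 10
W- = 3 + 3 + 3 + 3 + 6 = 18
(Check: W+ + W- = 28 should equal n(n+1)/2 = 28.)
Step 4: Test statistic W = min(W+, W-) = 10.
Step 5: Ties in |d|, so use the tie-corrected normal approximation.
        E[W] = n(n+1)/4 = 7*8/4 = 14.
        Tie groups: |d|=1 (t=5); sum(t^3 - t) = 120.
        Var[W] = n(n+1)(2n+1)/24 - sum(t^3-t)/48 = 840/24 - 120/48 = 32.5.
        z = (W - E[W]) / sqrt(Var[W]) = (10 - 14) / 5.7009 = -0.7016.
        Two-sided p = 2*Phi(z) = 0.482900.
Step 6: alpha = 0.05. fail to reject H0.

W+ = 10, W- = 18, W = min = 10, p = 0.482900, fail to reject H0.


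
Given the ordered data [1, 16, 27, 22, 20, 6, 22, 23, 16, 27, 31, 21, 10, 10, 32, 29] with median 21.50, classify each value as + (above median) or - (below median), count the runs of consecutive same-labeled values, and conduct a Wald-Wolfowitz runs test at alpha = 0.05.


Step 1: Compute median = 21.50; label A = above, B = below.
Labels in order: BBAABBAABAABBBAA  (n_A = 8, n_B = 8)
Step 2: Count runs R = 8.
Step 3: Under H0 (random ordering), E[R] = 2*n_A*n_B/(n_A+n_B) + 1 = 2*8*8/16 + 1 = 9.0000.
        Var[R] = 2*n_A*n_B*(2*n_A*n_B - n_A - n_B) / ((n_A+n_B)^2 * (n_A+n_B-1)) = 14336/3840 = 3.7333.
        SD[R] = 1.9322.
Step 4: Continuity-corrected z = (R + 0.5 - E[R]) / SD[R] = (8 + 0.5 - 9.0000) / 1.9322 = -0.2588.
Step 5: Two-sided p-value via normal approximation = 2*(1 - Phi(|z|)) = 0.795809.
Step 6: alpha = 0.05. fail to reject H0.

R = 8, z = -0.2588, p = 0.795809, fail to reject H0.


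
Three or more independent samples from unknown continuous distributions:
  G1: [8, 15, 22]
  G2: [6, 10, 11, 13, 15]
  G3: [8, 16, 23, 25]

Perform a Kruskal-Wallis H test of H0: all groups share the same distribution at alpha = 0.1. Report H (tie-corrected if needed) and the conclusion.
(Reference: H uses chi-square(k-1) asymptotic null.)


Step 1: Combine all N = 12 observations and assign midranks.
sorted (value, group, rank): (6,G2,1), (8,G1,2.5), (8,G3,2.5), (10,G2,4), (11,G2,5), (13,G2,6), (15,G1,7.5), (15,G2,7.5), (16,G3,9), (22,G1,10), (23,G3,11), (25,G3,12)
Step 2: Sum ranks within each group.
R_1 = 20 (n_1 = 3)
R_2 = 23.5 (n_2 = 5)
R_3 = 34.5 (n_3 = 4)
Step 3: H = 12/(N(N+1)) * sum(R_i^2/n_i) - 3(N+1)
     = 12/(12*13) * (20^2/3 + 23.5^2/5 + 34.5^2/4) - 3*13
     = 0.076923 * 541.346 - 39
     = 2.641987.
Step 4: Ties present; correction factor C = 1 - 12/(12^3 - 12) = 0.993007. Corrected H = 2.641987 / 0.993007 = 2.660593.
Step 5: Under H0, H ~ chi^2(2); p-value = 0.264399.
Step 6: alpha = 0.1. fail to reject H0.

H = 2.6606, df = 2, p = 0.264399, fail to reject H0.


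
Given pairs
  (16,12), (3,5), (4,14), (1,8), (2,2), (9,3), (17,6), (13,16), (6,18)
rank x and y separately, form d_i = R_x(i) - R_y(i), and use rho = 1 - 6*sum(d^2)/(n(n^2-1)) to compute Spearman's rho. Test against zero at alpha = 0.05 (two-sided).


Step 1: Rank x and y separately (midranks; no ties here).
rank(x): 16->8, 3->3, 4->4, 1->1, 2->2, 9->6, 17->9, 13->7, 6->5
rank(y): 12->6, 5->3, 14->7, 8->5, 2->1, 3->2, 6->4, 16->8, 18->9
Step 2: d_i = R_x(i) - R_y(i); compute d_i^2.
  (8-6)^2=4, (3-3)^2=0, (4-7)^2=9, (1-5)^2=16, (2-1)^2=1, (6-2)^2=16, (9-4)^2=25, (7-8)^2=1, (5-9)^2=16
sum(d^2) = 88.
Step 3: rho = 1 - 6*88 / (9*(9^2 - 1)) = 1 - 528/720 = 0.266667.
Step 4: Under H0, t = rho * sqrt((n-2)/(1-rho^2)) = 0.7320 ~ t(7).
Step 5: Two-sided p-value from the t-distribution with 7 df = 0.487922.
Step 6: alpha = 0.05. fail to reject H0.

rho = 0.2667, p = 0.487922, fail to reject H0 at alpha = 0.05.


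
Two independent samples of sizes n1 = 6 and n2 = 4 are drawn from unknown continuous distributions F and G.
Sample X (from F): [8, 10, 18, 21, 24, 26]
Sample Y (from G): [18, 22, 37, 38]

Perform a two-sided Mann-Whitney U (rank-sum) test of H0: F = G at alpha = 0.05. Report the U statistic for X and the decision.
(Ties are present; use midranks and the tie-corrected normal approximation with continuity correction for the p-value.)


Step 1: Combine and sort all 10 observations; assign midranks.
sorted (value, group): (8,X), (10,X), (18,X), (18,Y), (21,X), (22,Y), (24,X), (26,X), (37,Y), (38,Y)
ranks: 8->1, 10->2, 18->3.5, 18->3.5, 21->5, 22->6, 24->7, 26->8, 37->9, 38->10
Step 2: Rank sum for X: R1 = 1 + 2 + 3.5 + 5 + 7 + 8 = 26.5.
Step 3: U_X = R1 - n1(n1+1)/2 = 26.5 - 6*7/2 = 26.5 - 21 = 5.5.
       U_Y = n1*n2 - U_X = 24 - 5.5 = 18.5.
Step 4: Ties are present, so use the tie-corrected normal approximation (with continuity correction) for the p-value.
Step 5: p-value = 0.199458; compare to alpha = 0.05. fail to reject H0.

U_X = 5.5, p = 0.199458, fail to reject H0 at alpha = 0.05.


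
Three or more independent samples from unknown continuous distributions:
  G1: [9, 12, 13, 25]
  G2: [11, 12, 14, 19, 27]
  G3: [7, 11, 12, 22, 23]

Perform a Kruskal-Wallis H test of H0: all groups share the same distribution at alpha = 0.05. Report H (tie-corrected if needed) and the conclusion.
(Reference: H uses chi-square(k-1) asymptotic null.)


Step 1: Combine all N = 14 observations and assign midranks.
sorted (value, group, rank): (7,G3,1), (9,G1,2), (11,G2,3.5), (11,G3,3.5), (12,G1,6), (12,G2,6), (12,G3,6), (13,G1,8), (14,G2,9), (19,G2,10), (22,G3,11), (23,G3,12), (25,G1,13), (27,G2,14)
Step 2: Sum ranks within each group.
R_1 = 29 (n_1 = 4)
R_2 = 42.5 (n_2 = 5)
R_3 = 33.5 (n_3 = 5)
Step 3: H = 12/(N(N+1)) * sum(R_i^2/n_i) - 3(N+1)
     = 12/(14*15) * (29^2/4 + 42.5^2/5 + 33.5^2/5) - 3*15
     = 0.057143 * 795.95 - 45
     = 0.482857.
Step 4: Ties present; correction factor C = 1 - 30/(14^3 - 14) = 0.989011. Corrected H = 0.482857 / 0.989011 = 0.488222.
Step 5: Under H0, H ~ chi^2(2); p-value = 0.783401.
Step 6: alpha = 0.05. fail to reject H0.

H = 0.4882, df = 2, p = 0.783401, fail to reject H0.


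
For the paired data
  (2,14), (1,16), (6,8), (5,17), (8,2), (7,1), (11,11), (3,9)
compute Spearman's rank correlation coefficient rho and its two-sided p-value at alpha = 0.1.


Step 1: Rank x and y separately (midranks; no ties here).
rank(x): 2->2, 1->1, 6->5, 5->4, 8->7, 7->6, 11->8, 3->3
rank(y): 14->6, 16->7, 8->3, 17->8, 2->2, 1->1, 11->5, 9->4
Step 2: d_i = R_x(i) - R_y(i); compute d_i^2.
  (2-6)^2=16, (1-7)^2=36, (5-3)^2=4, (4-8)^2=16, (7-2)^2=25, (6-1)^2=25, (8-5)^2=9, (3-4)^2=1
sum(d^2) = 132.
Step 3: rho = 1 - 6*132 / (8*(8^2 - 1)) = 1 - 792/504 = -0.571429.
Step 4: Under H0, t = rho * sqrt((n-2)/(1-rho^2)) = -1.7056 ~ t(6).
Step 5: Two-sided p-value from the t-distribution with 6 df = 0.138960.
Step 6: alpha = 0.1. fail to reject H0.

rho = -0.5714, p = 0.138960, fail to reject H0 at alpha = 0.1.


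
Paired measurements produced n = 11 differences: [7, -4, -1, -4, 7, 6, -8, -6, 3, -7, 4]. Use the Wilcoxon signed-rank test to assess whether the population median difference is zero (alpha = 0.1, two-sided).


Step 1: Drop any zero differences (none here) and take |d_i|.
|d| = [7, 4, 1, 4, 7, 6, 8, 6, 3, 7, 4]
Step 2: Midrank |d_i| (ties get averaged ranks).
ranks: |7|->9, |4|->4, |1|->1, |4|->4, |7|->9, |6|->6.5, |8|->11, |6|->6.5, |3|->2, |7|->9, |4|->4
Step 3: Attach original signs; sum ranks with positive sign and with negative sign.
W+ = 9 + 9 + 6.5 + 2 + 4 = 30.5
W- = 4 + 1 + 4 + 11 + 6.5 + 9 = 35.5
(Check: W+ + W- = 66 should equal n(n+1)/2 = 66.)
Step 4: Test statistic W = min(W+, W-) = 30.5.
Step 5: Ties in |d|, so use the tie-corrected normal approximation.
        E[W] = n(n+1)/4 = 11*12/4 = 33.
        Tie groups: |d|=4 (t=3), |d|=6 (t=2), |d|=7 (t=3); sum(t^3 - t) = 54.
        Var[W] = n(n+1)(2n+1)/24 - sum(t^3-t)/48 = 3036/24 - 54/48 = 125.375.
        z = (W - E[W]) / sqrt(Var[W]) = (30.5 - 33) / 11.1971 = -0.2233.
        Two-sided p = 2*Phi(z) = 0.823324.
Step 6: alpha = 0.1. fail to reject H0.

W+ = 30.5, W- = 35.5, W = min = 30.5, p = 0.823324, fail to reject H0.


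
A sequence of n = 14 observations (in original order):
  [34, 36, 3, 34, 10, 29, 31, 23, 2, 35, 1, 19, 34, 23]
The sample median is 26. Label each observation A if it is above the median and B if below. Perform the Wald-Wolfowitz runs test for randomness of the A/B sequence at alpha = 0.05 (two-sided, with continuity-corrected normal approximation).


Step 1: Compute median = 26; label A = above, B = below.
Labels in order: AABABAABBABBAB  (n_A = 7, n_B = 7)
Step 2: Count runs R = 10.
Step 3: Under H0 (random ordering), E[R] = 2*n_A*n_B/(n_A+n_B) + 1 = 2*7*7/14 + 1 = 8.0000.
        Var[R] = 2*n_A*n_B*(2*n_A*n_B - n_A - n_B) / ((n_A+n_B)^2 * (n_A+n_B-1)) = 8232/2548 = 3.2308.
        SD[R] = 1.7974.
Step 4: Continuity-corrected z = (R - 0.5 - E[R]) / SD[R] = (10 - 0.5 - 8.0000) / 1.7974 = 0.8345.
Step 5: Two-sided p-value via normal approximation = 2*(1 - Phi(|z|)) = 0.403986.
Step 6: alpha = 0.05. fail to reject H0.

R = 10, z = 0.8345, p = 0.403986, fail to reject H0.


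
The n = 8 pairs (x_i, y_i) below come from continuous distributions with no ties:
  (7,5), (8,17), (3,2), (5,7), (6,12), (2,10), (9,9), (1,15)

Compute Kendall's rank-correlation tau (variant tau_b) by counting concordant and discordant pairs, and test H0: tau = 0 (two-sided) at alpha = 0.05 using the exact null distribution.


Step 1: Enumerate the 28 unordered pairs (i,j) with i<j and classify each by sign(x_j-x_i) * sign(y_j-y_i).
  (1,2):dx=+1,dy=+12->C; (1,3):dx=-4,dy=-3->C; (1,4):dx=-2,dy=+2->D; (1,5):dx=-1,dy=+7->D
  (1,6):dx=-5,dy=+5->D; (1,7):dx=+2,dy=+4->C; (1,8):dx=-6,dy=+10->D; (2,3):dx=-5,dy=-15->C
  (2,4):dx=-3,dy=-10->C; (2,5):dx=-2,dy=-5->C; (2,6):dx=-6,dy=-7->C; (2,7):dx=+1,dy=-8->D
  (2,8):dx=-7,dy=-2->C; (3,4):dx=+2,dy=+5->C; (3,5):dx=+3,dy=+10->C; (3,6):dx=-1,dy=+8->D
  (3,7):dx=+6,dy=+7->C; (3,8):dx=-2,dy=+13->D; (4,5):dx=+1,dy=+5->C; (4,6):dx=-3,dy=+3->D
  (4,7):dx=+4,dy=+2->C; (4,8):dx=-4,dy=+8->D; (5,6):dx=-4,dy=-2->C; (5,7):dx=+3,dy=-3->D
  (5,8):dx=-5,dy=+3->D; (6,7):dx=+7,dy=-1->D; (6,8):dx=-1,dy=+5->D; (7,8):dx=-8,dy=+6->D
Step 2: C = 14, D = 14, total pairs = 28.
Step 3: tau = (C - D)/(n(n-1)/2) = (14 - 14)/28 = 0.000000.
Step 4: Exact two-sided p-value (enumerate n! = 40320 permutations of y under H0): p = 1.000000.
Step 5: alpha = 0.05. fail to reject H0.

tau_b = 0.0000 (C=14, D=14), p = 1.000000, fail to reject H0.


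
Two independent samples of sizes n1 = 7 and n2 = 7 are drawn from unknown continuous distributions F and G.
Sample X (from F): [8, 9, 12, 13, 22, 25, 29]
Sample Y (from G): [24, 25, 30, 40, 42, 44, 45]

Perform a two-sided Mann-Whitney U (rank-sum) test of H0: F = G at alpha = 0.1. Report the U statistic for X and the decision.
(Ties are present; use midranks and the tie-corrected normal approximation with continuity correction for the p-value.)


Step 1: Combine and sort all 14 observations; assign midranks.
sorted (value, group): (8,X), (9,X), (12,X), (13,X), (22,X), (24,Y), (25,X), (25,Y), (29,X), (30,Y), (40,Y), (42,Y), (44,Y), (45,Y)
ranks: 8->1, 9->2, 12->3, 13->4, 22->5, 24->6, 25->7.5, 25->7.5, 29->9, 30->10, 40->11, 42->12, 44->13, 45->14
Step 2: Rank sum for X: R1 = 1 + 2 + 3 + 4 + 5 + 7.5 + 9 = 31.5.
Step 3: U_X = R1 - n1(n1+1)/2 = 31.5 - 7*8/2 = 31.5 - 28 = 3.5.
       U_Y = n1*n2 - U_X = 49 - 3.5 = 45.5.
Step 4: Ties are present, so use the tie-corrected normal approximation (with continuity correction) for the p-value.
Step 5: p-value = 0.008734; compare to alpha = 0.1. reject H0.

U_X = 3.5, p = 0.008734, reject H0 at alpha = 0.1.


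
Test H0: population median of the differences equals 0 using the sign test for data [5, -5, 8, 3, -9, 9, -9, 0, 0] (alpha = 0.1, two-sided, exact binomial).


Step 1: Discard zero differences. Original n = 9; n_eff = number of nonzero differences = 7.
Nonzero differences (with sign): +5, -5, +8, +3, -9, +9, -9
Step 2: Count signs: positive = 4, negative = 3.
Step 3: Under H0: P(positive) = 0.5, so the number of positives S ~ Bin(7, 0.5).
Step 4: Two-sided exact p-value = sum of Bin(7,0.5) probabilities at or below the observed probability = 1.000000.
Step 5: alpha = 0.1. fail to reject H0.

n_eff = 7, pos = 4, neg = 3, p = 1.000000, fail to reject H0.


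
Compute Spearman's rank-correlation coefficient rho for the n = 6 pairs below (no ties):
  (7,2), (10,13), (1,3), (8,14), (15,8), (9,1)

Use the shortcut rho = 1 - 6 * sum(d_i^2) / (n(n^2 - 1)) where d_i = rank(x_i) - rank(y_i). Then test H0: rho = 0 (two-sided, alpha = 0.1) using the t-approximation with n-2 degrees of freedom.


Step 1: Rank x and y separately (midranks; no ties here).
rank(x): 7->2, 10->5, 1->1, 8->3, 15->6, 9->4
rank(y): 2->2, 13->5, 3->3, 14->6, 8->4, 1->1
Step 2: d_i = R_x(i) - R_y(i); compute d_i^2.
  (2-2)^2=0, (5-5)^2=0, (1-3)^2=4, (3-6)^2=9, (6-4)^2=4, (4-1)^2=9
sum(d^2) = 26.
Step 3: rho = 1 - 6*26 / (6*(6^2 - 1)) = 1 - 156/210 = 0.257143.
Step 4: Under H0, t = rho * sqrt((n-2)/(1-rho^2)) = 0.5322 ~ t(4).
Step 5: Two-sided p-value from the t-distribution with 4 df = 0.622787.
Step 6: alpha = 0.1. fail to reject H0.

rho = 0.2571, p = 0.622787, fail to reject H0 at alpha = 0.1.


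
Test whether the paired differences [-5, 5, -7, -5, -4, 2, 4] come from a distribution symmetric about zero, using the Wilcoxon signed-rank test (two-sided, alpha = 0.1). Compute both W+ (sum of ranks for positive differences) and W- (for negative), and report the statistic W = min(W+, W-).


Step 1: Drop any zero differences (none here) and take |d_i|.
|d| = [5, 5, 7, 5, 4, 2, 4]
Step 2: Midrank |d_i| (ties get averaged ranks).
ranks: |5|->5, |5|->5, |7|->7, |5|->5, |4|->2.5, |2|->1, |4|->2.5
Step 3: Attach original signs; sum ranks with positive sign and with negative sign.
W+ = 5 + 1 + 2.5 = 8.5
W- = 5 + 7 + 5 + 2.5 = 19.5
(Check: W+ + W- = 28 should equal n(n+1)/2 = 28.)
Step 4: Test statistic W = min(W+, W-) = 8.5.
Step 5: Ties in |d|, so use the tie-corrected normal approximation.
        E[W] = n(n+1)/4 = 7*8/4 = 14.
        Tie groups: |d|=4 (t=2), |d|=5 (t=3); sum(t^3 - t) = 30.
        Var[W] = n(n+1)(2n+1)/24 - sum(t^3-t)/48 = 840/24 - 30/48 = 34.375.
        z = (W - E[W]) / sqrt(Var[W]) = (8.5 - 14) / 5.8630 = -0.9381.
        Two-sided p = 2*Phi(z) = 0.348202.
Step 6: alpha = 0.1. fail to reject H0.

W+ = 8.5, W- = 19.5, W = min = 8.5, p = 0.348202, fail to reject H0.


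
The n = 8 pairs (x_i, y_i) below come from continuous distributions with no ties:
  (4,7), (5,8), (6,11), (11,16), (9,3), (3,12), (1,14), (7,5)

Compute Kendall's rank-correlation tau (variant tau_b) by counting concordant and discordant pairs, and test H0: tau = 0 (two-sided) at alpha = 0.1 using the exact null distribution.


Step 1: Enumerate the 28 unordered pairs (i,j) with i<j and classify each by sign(x_j-x_i) * sign(y_j-y_i).
  (1,2):dx=+1,dy=+1->C; (1,3):dx=+2,dy=+4->C; (1,4):dx=+7,dy=+9->C; (1,5):dx=+5,dy=-4->D
  (1,6):dx=-1,dy=+5->D; (1,7):dx=-3,dy=+7->D; (1,8):dx=+3,dy=-2->D; (2,3):dx=+1,dy=+3->C
  (2,4):dx=+6,dy=+8->C; (2,5):dx=+4,dy=-5->D; (2,6):dx=-2,dy=+4->D; (2,7):dx=-4,dy=+6->D
  (2,8):dx=+2,dy=-3->D; (3,4):dx=+5,dy=+5->C; (3,5):dx=+3,dy=-8->D; (3,6):dx=-3,dy=+1->D
  (3,7):dx=-5,dy=+3->D; (3,8):dx=+1,dy=-6->D; (4,5):dx=-2,dy=-13->C; (4,6):dx=-8,dy=-4->C
  (4,7):dx=-10,dy=-2->C; (4,8):dx=-4,dy=-11->C; (5,6):dx=-6,dy=+9->D; (5,7):dx=-8,dy=+11->D
  (5,8):dx=-2,dy=+2->D; (6,7):dx=-2,dy=+2->D; (6,8):dx=+4,dy=-7->D; (7,8):dx=+6,dy=-9->D
Step 2: C = 10, D = 18, total pairs = 28.
Step 3: tau = (C - D)/(n(n-1)/2) = (10 - 18)/28 = -0.285714.
Step 4: Exact two-sided p-value (enumerate n! = 40320 permutations of y under H0): p = 0.398760.
Step 5: alpha = 0.1. fail to reject H0.

tau_b = -0.2857 (C=10, D=18), p = 0.398760, fail to reject H0.


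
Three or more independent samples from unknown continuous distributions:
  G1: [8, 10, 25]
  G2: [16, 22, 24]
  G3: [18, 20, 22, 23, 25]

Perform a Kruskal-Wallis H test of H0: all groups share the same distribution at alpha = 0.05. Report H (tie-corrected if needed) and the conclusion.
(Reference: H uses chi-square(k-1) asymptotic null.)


Step 1: Combine all N = 11 observations and assign midranks.
sorted (value, group, rank): (8,G1,1), (10,G1,2), (16,G2,3), (18,G3,4), (20,G3,5), (22,G2,6.5), (22,G3,6.5), (23,G3,8), (24,G2,9), (25,G1,10.5), (25,G3,10.5)
Step 2: Sum ranks within each group.
R_1 = 13.5 (n_1 = 3)
R_2 = 18.5 (n_2 = 3)
R_3 = 34 (n_3 = 5)
Step 3: H = 12/(N(N+1)) * sum(R_i^2/n_i) - 3(N+1)
     = 12/(11*12) * (13.5^2/3 + 18.5^2/3 + 34^2/5) - 3*12
     = 0.090909 * 406.033 - 36
     = 0.912121.
Step 4: Ties present; correction factor C = 1 - 12/(11^3 - 11) = 0.990909. Corrected H = 0.912121 / 0.990909 = 0.920489.
Step 5: Under H0, H ~ chi^2(2); p-value = 0.631129.
Step 6: alpha = 0.05. fail to reject H0.

H = 0.9205, df = 2, p = 0.631129, fail to reject H0.


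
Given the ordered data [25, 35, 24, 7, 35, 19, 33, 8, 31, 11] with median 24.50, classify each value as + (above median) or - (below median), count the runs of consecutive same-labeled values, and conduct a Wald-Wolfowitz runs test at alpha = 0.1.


Step 1: Compute median = 24.50; label A = above, B = below.
Labels in order: AABBABABAB  (n_A = 5, n_B = 5)
Step 2: Count runs R = 8.
Step 3: Under H0 (random ordering), E[R] = 2*n_A*n_B/(n_A+n_B) + 1 = 2*5*5/10 + 1 = 6.0000.
        Var[R] = 2*n_A*n_B*(2*n_A*n_B - n_A - n_B) / ((n_A+n_B)^2 * (n_A+n_B-1)) = 2000/900 = 2.2222.
        SD[R] = 1.4907.
Step 4: Continuity-corrected z = (R - 0.5 - E[R]) / SD[R] = (8 - 0.5 - 6.0000) / 1.4907 = 1.0062.
Step 5: Two-sided p-value via normal approximation = 2*(1 - Phi(|z|)) = 0.314305.
Step 6: alpha = 0.1. fail to reject H0.

R = 8, z = 1.0062, p = 0.314305, fail to reject H0.


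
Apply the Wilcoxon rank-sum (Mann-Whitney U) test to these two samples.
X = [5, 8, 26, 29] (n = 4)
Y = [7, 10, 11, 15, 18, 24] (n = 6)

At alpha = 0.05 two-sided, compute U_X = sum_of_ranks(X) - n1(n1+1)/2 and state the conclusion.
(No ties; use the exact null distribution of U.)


Step 1: Combine and sort all 10 observations; assign midranks.
sorted (value, group): (5,X), (7,Y), (8,X), (10,Y), (11,Y), (15,Y), (18,Y), (24,Y), (26,X), (29,X)
ranks: 5->1, 7->2, 8->3, 10->4, 11->5, 15->6, 18->7, 24->8, 26->9, 29->10
Step 2: Rank sum for X: R1 = 1 + 3 + 9 + 10 = 23.
Step 3: U_X = R1 - n1(n1+1)/2 = 23 - 4*5/2 = 23 - 10 = 13.
       U_Y = n1*n2 - U_X = 24 - 13 = 11.
Step 4: No ties, so the exact null distribution of U (based on enumerating the C(10,4) = 210 equally likely rank assignments) gives the two-sided p-value.
Step 5: p-value = 0.914286; compare to alpha = 0.05. fail to reject H0.

U_X = 13, p = 0.914286, fail to reject H0 at alpha = 0.05.


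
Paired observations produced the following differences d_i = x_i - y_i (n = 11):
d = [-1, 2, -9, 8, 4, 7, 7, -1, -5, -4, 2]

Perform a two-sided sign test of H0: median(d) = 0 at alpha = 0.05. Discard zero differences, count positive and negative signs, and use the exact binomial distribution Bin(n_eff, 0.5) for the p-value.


Step 1: Discard zero differences. Original n = 11; n_eff = number of nonzero differences = 11.
Nonzero differences (with sign): -1, +2, -9, +8, +4, +7, +7, -1, -5, -4, +2
Step 2: Count signs: positive = 6, negative = 5.
Step 3: Under H0: P(positive) = 0.5, so the number of positives S ~ Bin(11, 0.5).
Step 4: Two-sided exact p-value = sum of Bin(11,0.5) probabilities at or below the observed probability = 1.000000.
Step 5: alpha = 0.05. fail to reject H0.

n_eff = 11, pos = 6, neg = 5, p = 1.000000, fail to reject H0.


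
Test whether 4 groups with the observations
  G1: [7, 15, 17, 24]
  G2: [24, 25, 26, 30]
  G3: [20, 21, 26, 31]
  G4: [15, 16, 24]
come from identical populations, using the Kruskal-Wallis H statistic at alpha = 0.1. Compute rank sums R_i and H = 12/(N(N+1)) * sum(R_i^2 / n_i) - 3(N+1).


Step 1: Combine all N = 15 observations and assign midranks.
sorted (value, group, rank): (7,G1,1), (15,G1,2.5), (15,G4,2.5), (16,G4,4), (17,G1,5), (20,G3,6), (21,G3,7), (24,G1,9), (24,G2,9), (24,G4,9), (25,G2,11), (26,G2,12.5), (26,G3,12.5), (30,G2,14), (31,G3,15)
Step 2: Sum ranks within each group.
R_1 = 17.5 (n_1 = 4)
R_2 = 46.5 (n_2 = 4)
R_3 = 40.5 (n_3 = 4)
R_4 = 15.5 (n_4 = 3)
Step 3: H = 12/(N(N+1)) * sum(R_i^2/n_i) - 3(N+1)
     = 12/(15*16) * (17.5^2/4 + 46.5^2/4 + 40.5^2/4 + 15.5^2/3) - 3*16
     = 0.050000 * 1107.27 - 48
     = 7.363542.
Step 4: Ties present; correction factor C = 1 - 36/(15^3 - 15) = 0.989286. Corrected H = 7.363542 / 0.989286 = 7.443291.
Step 5: Under H0, H ~ chi^2(3); p-value = 0.059034.
Step 6: alpha = 0.1. reject H0.

H = 7.4433, df = 3, p = 0.059034, reject H0.
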